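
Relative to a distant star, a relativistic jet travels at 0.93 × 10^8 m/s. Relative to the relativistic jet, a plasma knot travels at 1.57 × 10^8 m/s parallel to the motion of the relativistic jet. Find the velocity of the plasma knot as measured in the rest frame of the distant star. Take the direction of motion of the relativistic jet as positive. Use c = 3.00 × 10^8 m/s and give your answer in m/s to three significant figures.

In units of c (dividing by 3.00 × 10^8 m/s): v = 0.310, u' = 0.523.
u = (u' + v)/(1 + u'v/c²):
u = (0.523 + 0.310) / (1 + 0.523·0.310) = 0.8333/1.1622 = 0.7170
Converting back: u = 0.7170 × 3.00 × 10^8 m/s.

2.15 × 10^8 m/s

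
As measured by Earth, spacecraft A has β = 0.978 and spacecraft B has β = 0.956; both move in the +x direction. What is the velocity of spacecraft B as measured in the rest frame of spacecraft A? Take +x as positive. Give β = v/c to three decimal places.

β_A = 0.978, β_B = 0.956.
Transform to A's frame with the inverse velocity-addition law: u' = (u − v)/(1 − uv/c²), taking u = β_B and v = β_A.
u' = (0.956 − 0.978) / (1 − (0.978)(0.956)) = -0.0220/0.0650 = -0.3383.

β = -0.338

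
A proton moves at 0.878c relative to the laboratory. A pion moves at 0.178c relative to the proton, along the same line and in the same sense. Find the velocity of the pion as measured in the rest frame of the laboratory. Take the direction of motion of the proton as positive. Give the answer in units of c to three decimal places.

With v = 0.878 and u' = 0.178 (in units of c),
u = (u' + v)/(1 + u'v/c²):
u = (0.178 + 0.878) / (1 + 0.178·0.878) = 1.0560/1.1563 = 0.9133

0.913c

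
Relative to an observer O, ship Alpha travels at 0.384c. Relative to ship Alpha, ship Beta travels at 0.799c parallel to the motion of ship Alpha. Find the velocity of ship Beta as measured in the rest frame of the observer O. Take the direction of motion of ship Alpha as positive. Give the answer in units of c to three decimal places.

0.905c

With v = 0.384 and u' = 0.799 (in units of c),
u = (u' + v)/(1 + u'v/c²):
u = (0.799 + 0.384) / (1 + 0.799·0.384) = 1.1830/1.3068 = 0.9053
(Galilean addition would give +1.183c, exceeding c.)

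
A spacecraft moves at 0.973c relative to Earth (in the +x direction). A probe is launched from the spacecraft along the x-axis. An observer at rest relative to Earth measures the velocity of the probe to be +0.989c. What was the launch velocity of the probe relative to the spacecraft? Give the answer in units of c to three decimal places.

Invert the composition law: u' = (u − v)/(1 − uv/c²).
u' = (0.989 − 0.973) / (1 − (0.989)(0.973)) = 0.0160/0.0377 = 0.4244.

+0.424c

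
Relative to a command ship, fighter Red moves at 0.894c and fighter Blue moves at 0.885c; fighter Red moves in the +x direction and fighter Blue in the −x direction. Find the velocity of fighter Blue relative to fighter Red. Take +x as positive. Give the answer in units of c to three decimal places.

β_A = 0.894, β_B = -0.885.
Transform to A's frame with the inverse velocity-addition law: u' = (u − v)/(1 − uv/c²), taking u = β_B and v = β_A.
u' = (-0.885 − 0.894) / (1 − (0.894)(-0.885)) = -1.7790/1.7912 = -0.9932.

-0.993c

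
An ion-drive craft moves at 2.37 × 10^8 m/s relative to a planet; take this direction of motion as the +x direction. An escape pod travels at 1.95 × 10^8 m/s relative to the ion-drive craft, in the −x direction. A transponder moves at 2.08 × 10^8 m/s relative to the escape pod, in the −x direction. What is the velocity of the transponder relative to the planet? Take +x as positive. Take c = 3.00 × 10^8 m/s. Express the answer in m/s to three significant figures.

-1.52 × 10^8 m/s

Apply u = (u' + v)/(1 + u'v/c²) successively, working outward toward the planet.
(Dividing each given speed by c = 3.00 × 10^8 m/s to work in units of c.)
Start: velocity of the ion-drive craft relative to the planet = 0.7900c.
Compose with the escape pod (u' = -0.650 in the ion-drive craft frame): u_1 = (-0.650 + 0.790) / (1 + (-0.650)·0.790) = 0.1400/0.4865 = 0.2878.
Compose with the transponder (u' = -0.693 in the escape pod frame): u_2 = (-0.693 + 0.288) / (1 + (-0.693)·0.288) = -0.4056/0.8005 = -0.5067.
So u = -0.5067 × 3.00 × 10^8 m/s.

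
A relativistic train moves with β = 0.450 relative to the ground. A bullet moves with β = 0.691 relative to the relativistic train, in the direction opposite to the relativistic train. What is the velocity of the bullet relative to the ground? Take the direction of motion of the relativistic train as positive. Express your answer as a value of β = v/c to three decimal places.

With v = 0.450 and u' = -0.691 (in units of c),
u = (u' + v)/(1 + u'v/c²):
u = (-0.691 + 0.450) / (1 + (-0.691)·0.450) = -0.2410/0.6891 = -0.3498

β = -0.350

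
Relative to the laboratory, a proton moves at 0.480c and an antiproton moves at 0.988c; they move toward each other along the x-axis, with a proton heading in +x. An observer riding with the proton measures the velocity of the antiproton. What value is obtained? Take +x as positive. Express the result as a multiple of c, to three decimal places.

β_A = 0.480, β_B = -0.988.
Transform to A's frame with the inverse velocity-addition law: u' = (u − v)/(1 − uv/c²), taking u = β_B and v = β_A.
u' = (-0.988 − 0.480) / (1 − (0.480)(-0.988)) = -1.4680/1.4742 = -0.9958.

-0.996c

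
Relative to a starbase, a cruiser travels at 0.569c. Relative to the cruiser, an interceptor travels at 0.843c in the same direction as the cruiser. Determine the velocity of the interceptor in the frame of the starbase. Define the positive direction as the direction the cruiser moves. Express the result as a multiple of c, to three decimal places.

With v = 0.569 and u' = 0.843 (in units of c),
u = (u' + v)/(1 + u'v/c²):
u = (0.843 + 0.569) / (1 + 0.843·0.569) = 1.4120/1.4797 = 0.9543
(Galilean addition would give +1.412c, exceeding c.)

0.954c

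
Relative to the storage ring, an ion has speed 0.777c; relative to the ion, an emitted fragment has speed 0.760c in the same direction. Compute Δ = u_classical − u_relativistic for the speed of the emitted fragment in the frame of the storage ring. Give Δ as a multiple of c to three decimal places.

Δ = 0.571c

Galilean: u_cl = 0.760 + 0.777 = 1.5370.
Relativistic: u_rel = (0.760 + 0.777) / (1 + 0.760·0.777) = 1.5370/1.5905 = 0.9664.
Δ = 1.5370 − 0.9664 = 0.5706.
(The classical prediction exceeds c; the relativistic result does not.)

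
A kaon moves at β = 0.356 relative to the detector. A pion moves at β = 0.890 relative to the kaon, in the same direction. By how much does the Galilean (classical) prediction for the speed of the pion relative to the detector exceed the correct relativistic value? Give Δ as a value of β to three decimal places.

Galilean: u_cl = 0.890 + 0.356 = 1.2460.
Relativistic: u_rel = (0.890 + 0.356) / (1 + 0.890·0.356) = 1.2460/1.3168 = 0.9462.
Δ = 1.2460 − 0.9462 = 0.2998.
(The classical prediction exceeds c; the relativistic result does not.)

Δ = 0.300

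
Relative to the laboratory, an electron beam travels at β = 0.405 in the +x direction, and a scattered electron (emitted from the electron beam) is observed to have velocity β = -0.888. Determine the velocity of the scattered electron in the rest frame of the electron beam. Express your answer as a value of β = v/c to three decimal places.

Invert the composition law: u' = (u − v)/(1 − uv/c²).
u' = (-0.888 − 0.405) / (1 − (-0.888)(0.405)) = -1.2930/1.3596 = -0.9510.

β = -0.951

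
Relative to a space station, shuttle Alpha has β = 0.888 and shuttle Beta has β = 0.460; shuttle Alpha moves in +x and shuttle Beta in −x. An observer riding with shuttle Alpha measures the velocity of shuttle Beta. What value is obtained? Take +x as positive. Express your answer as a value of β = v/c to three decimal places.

β_A = 0.888, β_B = -0.460.
Transform to A's frame with the inverse velocity-addition law: u' = (u − v)/(1 − uv/c²), taking u = β_B and v = β_A.
u' = (-0.460 − 0.888) / (1 − (0.888)(-0.460)) = -1.3480/1.4085 = -0.9571.

β = -0.957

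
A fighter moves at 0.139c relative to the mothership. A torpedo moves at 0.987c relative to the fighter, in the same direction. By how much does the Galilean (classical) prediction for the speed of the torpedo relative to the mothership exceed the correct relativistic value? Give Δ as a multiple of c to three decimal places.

Δ = 0.136c

Galilean: u_cl = 0.987 + 0.139 = 1.1260.
Relativistic: u_rel = (0.987 + 0.139) / (1 + 0.987·0.139) = 1.1260/1.1372 = 0.9902.
Δ = 1.1260 − 0.9902 = 0.1358.
(The classical prediction exceeds c; the relativistic result does not.)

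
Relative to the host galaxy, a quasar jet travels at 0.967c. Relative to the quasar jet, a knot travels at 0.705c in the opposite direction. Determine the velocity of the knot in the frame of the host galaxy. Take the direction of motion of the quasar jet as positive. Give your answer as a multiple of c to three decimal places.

+0.823c

With v = 0.967 and u' = -0.705 (in units of c),
u = (u' + v)/(1 + u'v/c²):
u = (-0.705 + 0.967) / (1 + (-0.705)·0.967) = 0.2620/0.3183 = 0.8232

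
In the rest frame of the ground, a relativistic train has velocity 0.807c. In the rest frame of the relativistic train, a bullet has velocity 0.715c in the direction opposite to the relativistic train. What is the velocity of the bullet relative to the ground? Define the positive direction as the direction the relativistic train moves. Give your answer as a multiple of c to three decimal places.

With v = 0.807 and u' = -0.715 (in units of c),
u = (u' + v)/(1 + u'v/c²):
u = (-0.715 + 0.807) / (1 + (-0.715)·0.807) = 0.0920/0.4230 = 0.2175
(Galilean addition would give +0.092c.)

+0.217c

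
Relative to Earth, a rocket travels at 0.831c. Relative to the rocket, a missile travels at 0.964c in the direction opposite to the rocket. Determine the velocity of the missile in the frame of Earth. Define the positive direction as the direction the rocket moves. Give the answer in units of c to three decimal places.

-0.669c

With v = 0.831 and u' = -0.964 (in units of c),
u = (u' + v)/(1 + u'v/c²):
u = (-0.964 + 0.831) / (1 + (-0.964)·0.831) = -0.1330/0.1989 = -0.6686
(Galilean addition would give -0.133c.)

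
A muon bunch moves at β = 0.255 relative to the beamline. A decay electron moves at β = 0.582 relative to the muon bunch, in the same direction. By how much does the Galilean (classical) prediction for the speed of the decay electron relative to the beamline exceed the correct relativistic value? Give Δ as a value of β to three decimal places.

Δ = 0.108

Galilean: u_cl = 0.582 + 0.255 = 0.8370.
Relativistic: u_rel = (0.582 + 0.255) / (1 + 0.582·0.255) = 0.8370/1.1484 = 0.7288.
Δ = 0.8370 − 0.7288 = 0.1082.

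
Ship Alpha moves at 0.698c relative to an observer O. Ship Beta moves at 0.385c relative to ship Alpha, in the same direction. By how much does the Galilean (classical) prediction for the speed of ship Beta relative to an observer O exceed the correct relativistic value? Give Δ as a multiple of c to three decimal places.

Galilean: u_cl = 0.385 + 0.698 = 1.0830.
Relativistic: u_rel = (0.385 + 0.698) / (1 + 0.385·0.698) = 1.0830/1.2687 = 0.8536.
Δ = 1.0830 − 0.8536 = 0.2294.
(The classical prediction exceeds c; the relativistic result does not.)

Δ = 0.229c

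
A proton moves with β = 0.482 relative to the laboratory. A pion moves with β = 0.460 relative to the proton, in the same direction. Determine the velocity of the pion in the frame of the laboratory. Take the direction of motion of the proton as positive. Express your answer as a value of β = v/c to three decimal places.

With v = 0.482 and u' = 0.460 (in units of c),
u = (u' + v)/(1 + u'v/c²):
u = (0.460 + 0.482) / (1 + 0.460·0.482) = 0.9420/1.2217 = 0.7710

β = 0.771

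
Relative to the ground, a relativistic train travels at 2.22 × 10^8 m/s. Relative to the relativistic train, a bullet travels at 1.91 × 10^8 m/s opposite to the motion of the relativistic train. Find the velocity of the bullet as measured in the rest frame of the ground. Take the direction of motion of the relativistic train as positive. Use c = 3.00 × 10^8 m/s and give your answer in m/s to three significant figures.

In units of c (dividing by 3.00 × 10^8 m/s): v = 0.740, u' = -0.637.
u = (u' + v)/(1 + u'v/c²):
u = (-0.637 + 0.740) / (1 + (-0.637)·0.740) = 0.1033/0.5289 = 0.1954
Converting back: u = 0.1954 × 3.00 × 10^8 m/s.

+5.86 × 10^7 m/s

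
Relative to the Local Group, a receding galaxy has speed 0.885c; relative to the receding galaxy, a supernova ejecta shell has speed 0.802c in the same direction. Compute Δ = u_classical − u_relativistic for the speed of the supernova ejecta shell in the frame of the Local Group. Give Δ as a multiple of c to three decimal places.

Δ = 0.700c

Galilean: u_cl = 0.802 + 0.885 = 1.6870.
Relativistic: u_rel = (0.802 + 0.885) / (1 + 0.802·0.885) = 1.6870/1.7098 = 0.9867.
Δ = 1.6870 − 0.9867 = 0.7003.
(The classical prediction exceeds c; the relativistic result does not.)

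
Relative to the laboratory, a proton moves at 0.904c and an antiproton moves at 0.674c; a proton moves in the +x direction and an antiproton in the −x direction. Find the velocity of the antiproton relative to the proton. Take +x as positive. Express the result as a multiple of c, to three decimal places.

-0.981c

β_A = 0.904, β_B = -0.674.
Transform to A's frame with the inverse velocity-addition law: u' = (u − v)/(1 − uv/c²), taking u = β_B and v = β_A.
u' = (-0.674 − 0.904) / (1 − (0.904)(-0.674)) = -1.5780/1.6093 = -0.9806.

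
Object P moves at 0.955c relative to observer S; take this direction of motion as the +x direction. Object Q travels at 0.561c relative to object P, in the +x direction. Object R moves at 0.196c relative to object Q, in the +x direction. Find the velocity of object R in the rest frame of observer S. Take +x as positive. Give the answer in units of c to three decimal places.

Apply u = (u' + v)/(1 + u'v/c²) successively, working outward toward observer S.
Start: velocity of object P relative to observer S = 0.9550c.
Compose with object Q (u' = 0.561 in object P frame): u_1 = (0.561 + 0.955) / (1 + 0.561·0.955) = 1.5160/1.5358 = 0.9871.
Compose with object R (u' = 0.196 in object Q frame): u_2 = (0.196 + 0.987) / (1 + 0.196·0.987) = 1.1831/1.1935 = 0.9913.

0.991c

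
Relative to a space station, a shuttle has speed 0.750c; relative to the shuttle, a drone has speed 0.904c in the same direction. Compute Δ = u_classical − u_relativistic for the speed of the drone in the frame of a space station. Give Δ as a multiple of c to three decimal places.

Δ = 0.668c

Galilean: u_cl = 0.904 + 0.750 = 1.6540.
Relativistic: u_rel = (0.904 + 0.750) / (1 + 0.904·0.750) = 1.6540/1.6780 = 0.9857.
Δ = 1.6540 − 0.9857 = 0.6683.
(The classical prediction exceeds c; the relativistic result does not.)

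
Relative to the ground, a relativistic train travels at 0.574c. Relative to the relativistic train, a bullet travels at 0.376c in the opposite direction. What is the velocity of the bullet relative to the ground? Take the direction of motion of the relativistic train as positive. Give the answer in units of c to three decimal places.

+0.252c

With v = 0.574 and u' = -0.376 (in units of c),
u = (u' + v)/(1 + u'v/c²):
u = (-0.376 + 0.574) / (1 + (-0.376)·0.574) = 0.1980/0.7842 = 0.2525
(Galilean addition would give +0.198c.)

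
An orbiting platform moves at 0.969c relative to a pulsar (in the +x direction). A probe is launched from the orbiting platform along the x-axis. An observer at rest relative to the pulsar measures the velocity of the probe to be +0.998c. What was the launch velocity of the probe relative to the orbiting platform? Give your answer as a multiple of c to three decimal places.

Invert the composition law: u' = (u − v)/(1 − uv/c²).
u' = (0.998 − 0.969) / (1 − (0.998)(0.969)) = 0.0290/0.0329 = 0.8804.

+0.880c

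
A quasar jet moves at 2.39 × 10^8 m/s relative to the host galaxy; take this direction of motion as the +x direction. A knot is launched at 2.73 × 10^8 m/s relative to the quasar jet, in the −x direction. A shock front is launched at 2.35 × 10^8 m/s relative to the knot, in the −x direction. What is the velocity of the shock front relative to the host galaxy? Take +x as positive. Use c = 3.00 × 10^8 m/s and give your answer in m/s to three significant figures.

-2.71 × 10^8 m/s

Apply u = (u' + v)/(1 + u'v/c²) successively, working outward toward the host galaxy.
(Dividing each given speed by c = 3.00 × 10^8 m/s to work in units of c.)
Start: velocity of the quasar jet relative to the host galaxy = 0.7967c.
Compose with the knot (u' = -0.910 in the quasar jet frame): u_1 = (-0.910 + 0.797) / (1 + (-0.910)·0.797) = -0.1133/0.2750 = -0.4121.
Compose with the shock front (u' = -0.783 in the knot frame): u_2 = (-0.783 + (-0.412)) / (1 + (-0.783)·(-0.412)) = -1.1954/1.3228 = -0.9037.
So u = -0.9037 × 3.00 × 10^8 m/s.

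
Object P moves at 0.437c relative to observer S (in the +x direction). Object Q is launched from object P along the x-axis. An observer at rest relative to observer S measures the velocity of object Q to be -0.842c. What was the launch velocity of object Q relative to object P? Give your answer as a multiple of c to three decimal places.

-0.935c

Invert the composition law: u' = (u − v)/(1 − uv/c²).
u' = (-0.842 − 0.437) / (1 − (-0.842)(0.437)) = -1.2790/1.3680 = -0.9350.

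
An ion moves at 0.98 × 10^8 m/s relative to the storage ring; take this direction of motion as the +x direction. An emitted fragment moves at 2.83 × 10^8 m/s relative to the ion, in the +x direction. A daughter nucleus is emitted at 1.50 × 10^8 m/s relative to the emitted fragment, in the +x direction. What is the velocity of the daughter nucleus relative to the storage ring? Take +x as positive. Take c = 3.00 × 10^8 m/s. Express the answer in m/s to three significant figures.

2.97 × 10^8 m/s

Apply u = (u' + v)/(1 + u'v/c²) successively, working outward toward the storage ring.
(Dividing each given speed by c = 3.00 × 10^8 m/s to work in units of c.)
Start: velocity of the ion relative to the storage ring = 0.3267c.
Compose with the emitted fragment (u' = 0.943 in the ion frame): u_1 = (0.943 + 0.327) / (1 + 0.943·0.327) = 1.2700/1.3082 = 0.9708.
Compose with the daughter nucleus (u' = 0.500 in the emitted fragment frame): u_2 = (0.500 + 0.971) / (1 + 0.500·0.971) = 1.4708/1.4854 = 0.9902.
So u = 0.9902 × 3.00 × 10^8 m/s.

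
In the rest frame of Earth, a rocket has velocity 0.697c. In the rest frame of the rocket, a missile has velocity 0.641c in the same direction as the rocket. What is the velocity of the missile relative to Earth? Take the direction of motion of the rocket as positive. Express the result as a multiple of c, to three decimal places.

0.925c

With v = 0.697 and u' = 0.641 (in units of c),
u = (u' + v)/(1 + u'v/c²):
u = (0.641 + 0.697) / (1 + 0.641·0.697) = 1.3380/1.4468 = 0.9248
(Galilean addition would give +1.338c, exceeding c.)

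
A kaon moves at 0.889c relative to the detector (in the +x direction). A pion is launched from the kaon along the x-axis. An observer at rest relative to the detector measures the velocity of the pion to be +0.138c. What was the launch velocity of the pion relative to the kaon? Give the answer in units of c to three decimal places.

Invert the composition law: u' = (u − v)/(1 − uv/c²).
u' = (0.138 − 0.889) / (1 − (0.138)(0.889)) = -0.7510/0.8773 = -0.8560.

-0.856c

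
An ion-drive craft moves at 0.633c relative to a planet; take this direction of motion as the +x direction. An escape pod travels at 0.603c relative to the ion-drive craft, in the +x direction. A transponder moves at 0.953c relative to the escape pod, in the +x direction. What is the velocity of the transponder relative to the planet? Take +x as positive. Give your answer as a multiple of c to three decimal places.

Apply u = (u' + v)/(1 + u'v/c²) successively, working outward toward the planet.
Start: velocity of the ion-drive craft relative to the planet = 0.6330c.
Compose with the escape pod (u' = 0.603 in the ion-drive craft frame): u_1 = (0.603 + 0.633) / (1 + 0.603·0.633) = 1.2360/1.3817 = 0.8946.
Compose with the transponder (u' = 0.953 in the escape pod frame): u_2 = (0.953 + 0.895) / (1 + 0.953·0.895) = 1.8476/1.8525 = 0.9973.

0.997c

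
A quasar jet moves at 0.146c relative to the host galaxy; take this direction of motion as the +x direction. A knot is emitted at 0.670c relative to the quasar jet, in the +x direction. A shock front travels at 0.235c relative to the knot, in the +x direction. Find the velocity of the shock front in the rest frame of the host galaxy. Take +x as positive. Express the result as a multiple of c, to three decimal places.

Apply u = (u' + v)/(1 + u'v/c²) successively, working outward toward the host galaxy.
Start: velocity of the quasar jet relative to the host galaxy = 0.1460c.
Compose with the knot (u' = 0.670 in the quasar jet frame): u_1 = (0.670 + 0.146) / (1 + 0.670·0.146) = 0.8160/1.0978 = 0.7433.
Compose with the shock front (u' = 0.235 in the knot frame): u_2 = (0.235 + 0.743) / (1 + 0.235·0.743) = 0.9783/1.1747 = 0.8328.

0.833c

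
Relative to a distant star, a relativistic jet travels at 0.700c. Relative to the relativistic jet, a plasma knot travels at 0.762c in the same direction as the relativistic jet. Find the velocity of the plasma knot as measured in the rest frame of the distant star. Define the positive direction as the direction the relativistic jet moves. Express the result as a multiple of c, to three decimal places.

0.953c

With v = 0.700 and u' = 0.762 (in units of c),
u = (u' + v)/(1 + u'v/c²):
u = (0.762 + 0.700) / (1 + 0.762·0.700) = 1.4620/1.5334 = 0.9534
(Galilean addition would give +1.462c, exceeding c.)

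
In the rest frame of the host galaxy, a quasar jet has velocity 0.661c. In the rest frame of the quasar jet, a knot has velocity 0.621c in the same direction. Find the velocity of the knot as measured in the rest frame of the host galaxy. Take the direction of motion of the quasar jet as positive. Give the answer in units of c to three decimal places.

With v = 0.661 and u' = 0.621 (in units of c),
u = (u' + v)/(1 + u'v/c²):
u = (0.621 + 0.661) / (1 + 0.621·0.661) = 1.2820/1.4105 = 0.9089

0.909c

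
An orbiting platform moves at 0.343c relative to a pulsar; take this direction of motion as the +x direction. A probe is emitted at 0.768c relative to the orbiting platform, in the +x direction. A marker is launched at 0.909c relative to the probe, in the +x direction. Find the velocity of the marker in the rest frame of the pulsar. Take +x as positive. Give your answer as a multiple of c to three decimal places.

0.994c

Apply u = (u' + v)/(1 + u'v/c²) successively, working outward toward the pulsar.
Start: velocity of the orbiting platform relative to the pulsar = 0.3430c.
Compose with the probe (u' = 0.768 in the orbiting platform frame): u_1 = (0.768 + 0.343) / (1 + 0.768·0.343) = 1.1110/1.2634 = 0.8794.
Compose with the marker (u' = 0.909 in the probe frame): u_2 = (0.909 + 0.879) / (1 + 0.909·0.879) = 1.7884/1.7993 = 0.9939.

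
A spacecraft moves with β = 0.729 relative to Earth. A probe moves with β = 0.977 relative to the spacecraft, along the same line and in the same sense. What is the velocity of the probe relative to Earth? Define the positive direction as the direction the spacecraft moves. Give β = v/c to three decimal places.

β = 0.996

With v = 0.729 and u' = 0.977 (in units of c),
u = (u' + v)/(1 + u'v/c²):
u = (0.977 + 0.729) / (1 + 0.977·0.729) = 1.7060/1.7122 = 0.9964
(Galilean addition would give +1.706c, exceeding c.)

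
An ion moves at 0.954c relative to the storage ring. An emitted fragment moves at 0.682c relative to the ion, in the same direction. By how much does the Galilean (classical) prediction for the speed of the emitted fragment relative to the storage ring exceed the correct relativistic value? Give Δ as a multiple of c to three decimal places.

Galilean: u_cl = 0.682 + 0.954 = 1.6360.
Relativistic: u_rel = (0.682 + 0.954) / (1 + 0.682·0.954) = 1.6360/1.6506 = 0.9911.
Δ = 1.6360 − 0.9911 = 0.6449.
(The classical prediction exceeds c; the relativistic result does not.)

Δ = 0.645c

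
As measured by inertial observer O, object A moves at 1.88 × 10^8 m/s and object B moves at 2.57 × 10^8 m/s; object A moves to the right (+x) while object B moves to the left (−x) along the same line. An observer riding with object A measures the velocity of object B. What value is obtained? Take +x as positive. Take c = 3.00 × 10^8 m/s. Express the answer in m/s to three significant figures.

-2.90 × 10^8 m/s

β_A = 0.627, β_B = -0.857 (dividing each by c = 3.00 × 10^8 m/s).
Transform to A's frame with the inverse velocity-addition law: u' = (u − v)/(1 − uv/c²), taking u = β_B and v = β_A.
u' = (-0.857 − 0.627) / (1 − (0.627)(-0.857)) = -1.4833/1.5368 = -0.9652.
u' = -0.9652 × 3.00 × 10^8 m/s.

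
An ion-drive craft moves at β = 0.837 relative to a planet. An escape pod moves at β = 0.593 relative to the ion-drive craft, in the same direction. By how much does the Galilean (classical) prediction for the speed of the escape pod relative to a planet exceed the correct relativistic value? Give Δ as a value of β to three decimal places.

Galilean: u_cl = 0.593 + 0.837 = 1.4300.
Relativistic: u_rel = (0.593 + 0.837) / (1 + 0.593·0.837) = 1.4300/1.4963 = 0.9557.
Δ = 1.4300 − 0.9557 = 0.4743.
(The classical prediction exceeds c; the relativistic result does not.)

Δ = 0.474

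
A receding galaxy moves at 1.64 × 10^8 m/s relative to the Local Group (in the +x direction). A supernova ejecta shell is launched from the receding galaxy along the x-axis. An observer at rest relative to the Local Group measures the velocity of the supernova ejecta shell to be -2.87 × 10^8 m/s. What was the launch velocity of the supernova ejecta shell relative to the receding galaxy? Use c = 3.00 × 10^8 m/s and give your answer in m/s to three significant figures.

v = 0.547c, u = -0.957c.
Invert the composition law: u' = (u − v)/(1 − uv/c²).
u' = (-0.957 − 0.547) / (1 − (-0.957)(0.547)) = -1.5033/1.5230 = -0.9871.
u' = -0.9871 × 3.00 × 10^8 m/s.

-2.96 × 10^8 m/s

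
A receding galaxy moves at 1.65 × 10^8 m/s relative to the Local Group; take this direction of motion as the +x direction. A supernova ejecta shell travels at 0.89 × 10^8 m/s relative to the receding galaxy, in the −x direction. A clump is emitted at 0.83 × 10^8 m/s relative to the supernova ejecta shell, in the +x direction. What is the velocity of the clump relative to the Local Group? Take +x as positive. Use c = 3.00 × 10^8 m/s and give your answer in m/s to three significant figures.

+1.60 × 10^8 m/s

Apply u = (u' + v)/(1 + u'v/c²) successively, working outward toward the Local Group.
(Dividing each given speed by c = 3.00 × 10^8 m/s to work in units of c.)
Start: velocity of the receding galaxy relative to the Local Group = 0.5500c.
Compose with the supernova ejecta shell (u' = -0.297 in the receding galaxy frame): u_1 = (-0.297 + 0.550) / (1 + (-0.297)·0.550) = 0.2533/0.8368 = 0.3027.
Compose with the clump (u' = 0.277 in the supernova ejecta shell frame): u_2 = (0.277 + 0.303) / (1 + 0.277·0.303) = 0.5794/1.0838 = 0.5346.
So u = 0.5346 × 3.00 × 10^8 m/s.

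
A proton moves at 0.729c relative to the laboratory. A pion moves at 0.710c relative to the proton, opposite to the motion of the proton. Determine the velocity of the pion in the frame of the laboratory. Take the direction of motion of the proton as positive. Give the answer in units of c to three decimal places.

+0.039c

With v = 0.729 and u' = -0.710 (in units of c),
u = (u' + v)/(1 + u'v/c²):
u = (-0.710 + 0.729) / (1 + (-0.710)·0.729) = 0.0190/0.4824 = 0.0394
(Galilean addition would give +0.019c.)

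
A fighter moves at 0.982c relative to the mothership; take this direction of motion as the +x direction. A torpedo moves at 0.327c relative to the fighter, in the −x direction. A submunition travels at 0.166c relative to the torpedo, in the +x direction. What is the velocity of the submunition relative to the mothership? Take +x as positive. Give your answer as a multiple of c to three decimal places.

Apply u = (u' + v)/(1 + u'v/c²) successively, working outward toward the mothership.
Start: velocity of the fighter relative to the mothership = 0.9820c.
Compose with the torpedo (u' = -0.327 in the fighter frame): u_1 = (-0.327 + 0.982) / (1 + (-0.327)·0.982) = 0.6550/0.6789 = 0.9648.
Compose with the submunition (u' = 0.166 in the torpedo frame): u_2 = (0.166 + 0.965) / (1 + 0.166·0.965) = 1.1308/1.1602 = 0.9747.

+0.975c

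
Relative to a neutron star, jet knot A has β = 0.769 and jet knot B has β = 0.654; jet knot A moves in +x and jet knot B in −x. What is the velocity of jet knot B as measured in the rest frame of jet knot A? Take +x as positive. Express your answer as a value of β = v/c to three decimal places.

β = -0.947

β_A = 0.769, β_B = -0.654.
Transform to A's frame with the inverse velocity-addition law: u' = (u − v)/(1 − uv/c²), taking u = β_B and v = β_A.
u' = (-0.654 − 0.769) / (1 − (0.769)(-0.654)) = -1.4230/1.5029 = -0.9468.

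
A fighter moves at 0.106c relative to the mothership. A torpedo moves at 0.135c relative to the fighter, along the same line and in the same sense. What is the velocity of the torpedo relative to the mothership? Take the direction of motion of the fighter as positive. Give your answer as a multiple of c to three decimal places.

0.238c

With v = 0.106 and u' = 0.135 (in units of c),
u = (u' + v)/(1 + u'v/c²):
u = (0.135 + 0.106) / (1 + 0.135·0.106) = 0.2410/1.0143 = 0.2376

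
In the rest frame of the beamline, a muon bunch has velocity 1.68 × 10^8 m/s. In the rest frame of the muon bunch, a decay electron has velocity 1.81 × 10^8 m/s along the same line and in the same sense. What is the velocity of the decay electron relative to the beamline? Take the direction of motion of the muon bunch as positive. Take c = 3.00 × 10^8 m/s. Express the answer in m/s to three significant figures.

In units of c (dividing by 3.00 × 10^8 m/s): v = 0.560, u' = 0.603.
u = (u' + v)/(1 + u'v/c²):
u = (0.603 + 0.560) / (1 + 0.603·0.560) = 1.1633/1.3379 = 0.8695
(Galilean addition would give +1.163c, exceeding c.)
Converting back: u = 0.8695 × 3.00 × 10^8 m/s.

2.61 × 10^8 m/s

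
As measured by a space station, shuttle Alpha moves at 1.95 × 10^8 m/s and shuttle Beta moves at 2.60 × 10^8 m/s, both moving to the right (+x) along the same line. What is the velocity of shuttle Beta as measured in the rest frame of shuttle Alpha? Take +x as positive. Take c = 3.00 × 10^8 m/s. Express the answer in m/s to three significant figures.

β_A = 0.650, β_B = 0.867 (dividing each by c = 3.00 × 10^8 m/s).
Transform to A's frame with the inverse velocity-addition law: u' = (u − v)/(1 − uv/c²), taking u = β_B and v = β_A.
u' = (0.867 − 0.650) / (1 − (0.650)(0.867)) = 0.2167/0.4367 = 0.4962.
u' = 0.4962 × 3.00 × 10^8 m/s.

+1.49 × 10^8 m/s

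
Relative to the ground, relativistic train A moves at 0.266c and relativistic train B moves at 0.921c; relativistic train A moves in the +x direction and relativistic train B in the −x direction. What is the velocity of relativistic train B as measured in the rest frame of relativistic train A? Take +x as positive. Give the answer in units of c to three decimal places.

β_A = 0.266, β_B = -0.921.
Transform to A's frame with the inverse velocity-addition law: u' = (u − v)/(1 − uv/c²), taking u = β_B and v = β_A.
u' = (-0.921 − 0.266) / (1 − (0.266)(-0.921)) = -1.1870/1.2450 = -0.9534.

-0.953c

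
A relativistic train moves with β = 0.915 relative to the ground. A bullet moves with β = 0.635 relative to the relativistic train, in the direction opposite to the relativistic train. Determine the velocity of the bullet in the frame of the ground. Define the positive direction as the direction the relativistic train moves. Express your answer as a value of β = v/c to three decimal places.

With v = 0.915 and u' = -0.635 (in units of c),
u = (u' + v)/(1 + u'v/c²):
u = (-0.635 + 0.915) / (1 + (-0.635)·0.915) = 0.2800/0.4190 = 0.6683

β = +0.668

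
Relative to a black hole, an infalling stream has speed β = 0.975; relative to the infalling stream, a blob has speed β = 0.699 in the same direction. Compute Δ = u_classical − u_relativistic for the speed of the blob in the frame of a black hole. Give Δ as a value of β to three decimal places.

Δ = 0.678

Galilean: u_cl = 0.699 + 0.975 = 1.6740.
Relativistic: u_rel = (0.699 + 0.975) / (1 + 0.699·0.975) = 1.6740/1.6815 = 0.9955.
Δ = 1.6740 − 0.9955 = 0.6785.
(The classical prediction exceeds c; the relativistic result does not.)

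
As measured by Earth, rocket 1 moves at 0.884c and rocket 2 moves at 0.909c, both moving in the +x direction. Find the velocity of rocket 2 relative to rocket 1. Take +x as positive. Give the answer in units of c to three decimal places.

β_A = 0.884, β_B = 0.909.
Transform to A's frame with the inverse velocity-addition law: u' = (u − v)/(1 − uv/c²), taking u = β_B and v = β_A.
u' = (0.909 − 0.884) / (1 − (0.884)(0.909)) = 0.0250/0.1964 = 0.1273.

+0.127c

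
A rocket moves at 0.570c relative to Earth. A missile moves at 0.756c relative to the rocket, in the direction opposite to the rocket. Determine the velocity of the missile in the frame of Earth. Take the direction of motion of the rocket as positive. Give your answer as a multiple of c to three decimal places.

-0.327c

With v = 0.570 and u' = -0.756 (in units of c),
u = (u' + v)/(1 + u'v/c²):
u = (-0.756 + 0.570) / (1 + (-0.756)·0.570) = -0.1860/0.5691 = -0.3268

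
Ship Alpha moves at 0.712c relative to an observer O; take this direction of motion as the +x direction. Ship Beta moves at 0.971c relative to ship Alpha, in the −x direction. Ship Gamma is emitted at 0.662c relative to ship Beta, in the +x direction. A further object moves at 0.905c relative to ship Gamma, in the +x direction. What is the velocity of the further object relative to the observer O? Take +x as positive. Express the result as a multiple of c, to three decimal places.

Apply u = (u' + v)/(1 + u'v/c²) successively, working outward toward the observer O.
Start: velocity of ship Alpha relative to the observer O = 0.7120c.
Compose with ship Beta (u' = -0.971 in ship Alpha frame): u_1 = (-0.971 + 0.712) / (1 + (-0.971)·0.712) = -0.2590/0.3086 = -0.8391.
Compose with ship Gamma (u' = 0.662 in ship Beta frame): u_2 = (0.662 + (-0.839)) / (1 + 0.662·(-0.839)) = -0.1771/0.4445 = -0.3985.
Compose with the further object (u' = 0.905 in ship Gamma frame): u_3 = (0.905 + (-0.399)) / (1 + 0.905·(-0.399)) = 0.5065/0.6393 = 0.7922.

+0.792c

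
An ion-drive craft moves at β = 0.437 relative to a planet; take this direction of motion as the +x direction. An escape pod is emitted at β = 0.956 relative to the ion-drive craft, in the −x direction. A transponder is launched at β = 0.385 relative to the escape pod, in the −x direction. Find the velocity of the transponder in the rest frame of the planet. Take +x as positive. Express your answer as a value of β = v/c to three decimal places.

β = -0.950

Apply u = (u' + v)/(1 + u'v/c²) successively, working outward toward the planet.
Start: velocity of the ion-drive craft relative to the planet = 0.4370c.
Compose with the escape pod (u' = -0.956 in the ion-drive craft frame): u_1 = (-0.956 + 0.437) / (1 + (-0.956)·0.437) = -0.5190/0.5822 = -0.8914.
Compose with the transponder (u' = -0.385 in the escape pod frame): u_2 = (-0.385 + (-0.891)) / (1 + (-0.385)·(-0.891)) = -1.2764/1.3432 = -0.9503.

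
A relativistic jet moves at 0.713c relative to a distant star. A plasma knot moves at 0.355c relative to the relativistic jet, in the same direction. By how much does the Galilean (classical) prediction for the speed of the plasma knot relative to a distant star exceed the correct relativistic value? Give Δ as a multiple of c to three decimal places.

Δ = 0.216c

Galilean: u_cl = 0.355 + 0.713 = 1.0680.
Relativistic: u_rel = (0.355 + 0.713) / (1 + 0.355·0.713) = 1.0680/1.2531 = 0.8523.
Δ = 1.0680 − 0.8523 = 0.2157.
(The classical prediction exceeds c; the relativistic result does not.)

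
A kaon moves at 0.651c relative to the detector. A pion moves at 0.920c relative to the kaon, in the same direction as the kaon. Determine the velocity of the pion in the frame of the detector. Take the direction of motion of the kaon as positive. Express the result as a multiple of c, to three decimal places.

With v = 0.651 and u' = 0.920 (in units of c),
u = (u' + v)/(1 + u'v/c²):
u = (0.920 + 0.651) / (1 + 0.920·0.651) = 1.5710/1.5989 = 0.9825
(Galilean addition would give +1.571c, exceeding c.)

0.983c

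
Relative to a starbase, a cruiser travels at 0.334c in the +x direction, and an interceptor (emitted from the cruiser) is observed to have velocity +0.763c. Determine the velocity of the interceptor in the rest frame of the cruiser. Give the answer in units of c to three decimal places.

Invert the composition law: u' = (u − v)/(1 − uv/c²).
u' = (0.763 − 0.334) / (1 − (0.763)(0.334)) = 0.4290/0.7452 = 0.5757.

+0.576c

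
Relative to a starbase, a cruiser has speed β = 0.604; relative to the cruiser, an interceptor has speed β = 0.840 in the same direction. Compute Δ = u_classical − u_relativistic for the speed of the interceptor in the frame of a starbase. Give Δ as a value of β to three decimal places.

Galilean: u_cl = 0.840 + 0.604 = 1.4440.
Relativistic: u_rel = (0.840 + 0.604) / (1 + 0.840·0.604) = 1.4440/1.5074 = 0.9580.
Δ = 1.4440 − 0.9580 = 0.4860.
(The classical prediction exceeds c; the relativistic result does not.)

Δ = 0.486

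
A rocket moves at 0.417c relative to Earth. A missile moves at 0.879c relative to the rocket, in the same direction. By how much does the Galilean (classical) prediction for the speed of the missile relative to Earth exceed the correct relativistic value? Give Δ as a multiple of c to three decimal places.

Δ = 0.348c

Galilean: u_cl = 0.879 + 0.417 = 1.2960.
Relativistic: u_rel = (0.879 + 0.417) / (1 + 0.879·0.417) = 1.2960/1.3665 = 0.9484.
Δ = 1.2960 − 0.9484 = 0.3476.
(The classical prediction exceeds c; the relativistic result does not.)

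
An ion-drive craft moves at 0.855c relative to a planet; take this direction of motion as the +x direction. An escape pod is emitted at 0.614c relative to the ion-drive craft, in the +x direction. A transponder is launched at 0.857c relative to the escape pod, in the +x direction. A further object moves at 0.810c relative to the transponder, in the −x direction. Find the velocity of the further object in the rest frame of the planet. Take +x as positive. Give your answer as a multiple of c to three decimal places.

Apply u = (u' + v)/(1 + u'v/c²) successively, working outward toward the planet.
Start: velocity of the ion-drive craft relative to the planet = 0.8550c.
Compose with the escape pod (u' = 0.614 in the ion-drive craft frame): u_1 = (0.614 + 0.855) / (1 + 0.614·0.855) = 1.4690/1.5250 = 0.9633.
Compose with the transponder (u' = 0.857 in the escape pod frame): u_2 = (0.857 + 0.963) / (1 + 0.857·0.963) = 1.8203/1.8255 = 0.9971.
Compose with the further object (u' = -0.810 in the transponder frame): u_3 = (-0.810 + 0.997) / (1 + (-0.810)·0.997) = 0.1871/0.1923 = 0.9729.

+0.973c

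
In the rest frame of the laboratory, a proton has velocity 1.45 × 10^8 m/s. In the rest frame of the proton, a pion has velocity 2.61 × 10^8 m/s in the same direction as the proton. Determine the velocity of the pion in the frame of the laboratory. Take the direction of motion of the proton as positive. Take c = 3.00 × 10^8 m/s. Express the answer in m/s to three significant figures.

2.86 × 10^8 m/s

In units of c (dividing by 3.00 × 10^8 m/s): v = 0.483, u' = 0.870.
u = (u' + v)/(1 + u'v/c²):
u = (0.870 + 0.483) / (1 + 0.870·0.483) = 1.3533/1.4205 = 0.9527
(Galilean addition would give +1.353c, exceeding c.)
Converting back: u = 0.9527 × 3.00 × 10^8 m/s.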